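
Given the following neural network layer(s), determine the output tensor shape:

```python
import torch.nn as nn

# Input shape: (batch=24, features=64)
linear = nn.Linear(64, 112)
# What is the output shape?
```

Input: (24, 64) -> Output: (24, 112)

Answer: (24, 112)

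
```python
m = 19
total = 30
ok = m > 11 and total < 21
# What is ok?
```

Trace:
`m = 19` → m = 19
`total = 30` → total = 30
`ok = m > 11 and total < 21` → ok = False
So ok = False

Answer: False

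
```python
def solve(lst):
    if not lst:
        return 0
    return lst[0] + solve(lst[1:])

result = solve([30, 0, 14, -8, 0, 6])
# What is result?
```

30 + 0 + 14 + (-8) + 0 + 6 + 0 = 42

Answer: 42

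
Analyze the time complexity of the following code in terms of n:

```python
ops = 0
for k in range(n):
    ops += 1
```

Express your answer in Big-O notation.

Each loop level contributes: n. Multiplying the contributions gives O(n).

Answer: O(n)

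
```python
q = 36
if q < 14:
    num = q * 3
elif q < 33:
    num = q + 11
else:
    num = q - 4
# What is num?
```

Trace:
`q = 36` → q = 36
`if q < 14: ...` → q < 14 is False, q < 33 is False, take else branch → num = 32
So num = 32

Answer: 32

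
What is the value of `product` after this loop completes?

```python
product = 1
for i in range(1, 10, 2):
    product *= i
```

Product of 1, 3, 5, ... up to 9
`product` takes the values: 1 → 3 → 15 → 105 → 945

Answer: 945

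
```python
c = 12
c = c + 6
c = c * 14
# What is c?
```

Trace:
`c = 12` → c = 12
`c = c + 6` → c = 18
`c = c * 14` → c = 252
So c = 252

Answer: 252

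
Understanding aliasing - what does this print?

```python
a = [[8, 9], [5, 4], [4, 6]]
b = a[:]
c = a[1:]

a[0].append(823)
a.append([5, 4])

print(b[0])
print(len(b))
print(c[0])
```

Key concept: slice with nested mutation.
Step by step:
`a = [[8, 9], [5, 4], [4, 6]]` → a = [[8, 9], [5, 4], [4, 6]]
`b = a[:]` → b = [[8, 9], [5, 4], [4, 6]]
`c = a[1:]` → c = [[5, 4], [4, 6]]
`a[0].append(823)` → a = [[8, 9, 823], [5, 4], [4, 6]]; b = [[8, 9, 823], [5, 4], [4, 6]]
`a.append([5, 4])` → a = [[8, 9, 823], [5, 4], [4, 6], [5, 4]]
`print(b[0])` → prints [8, 9, 823]
`print(len(b))` → prints 3
`print(c[0])` → prints [5, 4]

Answer:
[8, 9, 823]
3
[5, 4]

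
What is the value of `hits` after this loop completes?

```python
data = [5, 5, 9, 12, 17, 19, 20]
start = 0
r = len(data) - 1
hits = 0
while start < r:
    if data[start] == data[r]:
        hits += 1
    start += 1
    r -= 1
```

Count matching pairs from ends
`hits` takes the values: 0

Answer: 0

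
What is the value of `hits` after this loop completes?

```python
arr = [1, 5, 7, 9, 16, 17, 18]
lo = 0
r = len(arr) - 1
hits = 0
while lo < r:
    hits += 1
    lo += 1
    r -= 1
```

Iterations until pointers meet (list length 7)
`hits` takes the values: 0 → 1 → 2 → 3

Answer: 3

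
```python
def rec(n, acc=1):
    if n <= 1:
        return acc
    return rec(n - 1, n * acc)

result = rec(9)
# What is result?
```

Accumulator trace (n, acc): (9, 1) -> (8, 9) -> (7, 72) -> (6, 504) -> (5, 3024) -> (4, 15120) -> (3, 60480) -> (2, 181440) -> (1, 362880) -> return 362880

Answer: 362880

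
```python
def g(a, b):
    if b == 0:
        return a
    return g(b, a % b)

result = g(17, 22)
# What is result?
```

g(17, 22) -> g(22, 17) -> g(17, 5) -> g(5, 2) -> g(2, 1) -> g(1, 0) -> 1

Answer: 1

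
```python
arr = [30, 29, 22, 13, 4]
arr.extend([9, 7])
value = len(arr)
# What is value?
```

Trace:
`arr = [30, 29, 22, 13, 4]` → arr = [30, 29, 22, 13, 4]
`arr.extend([9, 7])` → arr = [30, 29, 22, 13, 4, 9, 7]
`value = len(arr)` → value = 7
So value = 7

Answer: 7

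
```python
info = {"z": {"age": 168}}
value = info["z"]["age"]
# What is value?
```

Trace:
`info = {"z": {"age": 168}}` → info = {'z': {'age': 168}}
`value = info["z"]["age"]` → value = 168
So value = 168

Answer: 168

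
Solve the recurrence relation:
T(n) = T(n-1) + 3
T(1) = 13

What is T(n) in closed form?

Unrolling: T(n) = T(1) + 3·(n-1) = 13 + 3(n-1) = 3n + 10.

Answer: T(n) = 3n + 10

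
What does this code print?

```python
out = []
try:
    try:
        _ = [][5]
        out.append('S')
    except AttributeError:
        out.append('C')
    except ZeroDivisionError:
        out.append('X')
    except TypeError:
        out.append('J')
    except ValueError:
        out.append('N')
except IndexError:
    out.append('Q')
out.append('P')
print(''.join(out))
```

Execution trace: 'Q' (outer except IndexError) → 'P' (after the try/except). Output: QP

Answer: QP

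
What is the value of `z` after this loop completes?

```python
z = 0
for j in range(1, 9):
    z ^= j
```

XOR of 1 to 8
`z` takes the values: 0 → 1 → 3 → 0 → 4 → 1 → 7 → 0 → 8

Answer: 8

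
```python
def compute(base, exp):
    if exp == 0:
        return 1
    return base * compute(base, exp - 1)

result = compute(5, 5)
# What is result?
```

compute(5, 5) = 5 * 5 * 5 * 5 * 5 = 3125

Answer: 3125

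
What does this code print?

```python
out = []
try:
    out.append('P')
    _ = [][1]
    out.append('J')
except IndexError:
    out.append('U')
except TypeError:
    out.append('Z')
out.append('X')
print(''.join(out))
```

Execution trace: 'P' (try body) → 'U' (except IndexError) → 'X' (after the try/except). Output: PUX

Answer: PUX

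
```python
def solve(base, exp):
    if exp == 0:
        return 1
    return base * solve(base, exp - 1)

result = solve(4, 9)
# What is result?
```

solve(4, 9) = 4 * 4 * 4 * 4 * 4 * 4 * 4 * 4 * 4 = 262144

Answer: 262144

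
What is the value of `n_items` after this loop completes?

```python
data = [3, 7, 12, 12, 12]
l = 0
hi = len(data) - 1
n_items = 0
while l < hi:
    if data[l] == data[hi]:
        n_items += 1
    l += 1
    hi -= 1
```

Count matching pairs from ends
`n_items` takes the values: 0

Answer: 0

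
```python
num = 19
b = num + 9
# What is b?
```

Trace:
`num = 19` → num = 19
`b = num + 9` → b = 28
So b = 28

Answer: 28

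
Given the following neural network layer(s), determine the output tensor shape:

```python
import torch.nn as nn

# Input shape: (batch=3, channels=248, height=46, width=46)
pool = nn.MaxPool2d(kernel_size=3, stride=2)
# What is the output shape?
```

Input: (3, 248, 46, 46) -> Output: (3, 248, 22, 22)

Answer: (3, 248, 22, 22)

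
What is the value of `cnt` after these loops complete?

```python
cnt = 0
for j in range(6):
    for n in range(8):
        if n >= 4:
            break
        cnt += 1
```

Inner breaks at 4, outer runs 6 times
`cnt` takes the values: 0 → 1 → 2 → 3 → 4 → 5 → 6 → 7 → 8 → 9 → 10 → 11 → 12 → 13 → 14 → 15 → 16 → 17 → 18 → 19 → 20 → 21 → 22 → 23 → 24

Answer: 24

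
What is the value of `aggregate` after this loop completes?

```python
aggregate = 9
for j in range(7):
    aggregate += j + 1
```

Start at 9, add 1 to 7 = 37
`aggregate` takes the values: 9 → 10 → 12 → 15 → 19 → 24 → 30 → 37

Answer: 37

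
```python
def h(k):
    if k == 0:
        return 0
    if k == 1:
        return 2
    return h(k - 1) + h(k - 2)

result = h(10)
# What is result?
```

Build up from base cases: h(0)=0, h(1)=2, h(2)=2, h(3)=4, h(4)=6, h(5)=10, h(6)=16, ..., h(10)=110

Answer: 110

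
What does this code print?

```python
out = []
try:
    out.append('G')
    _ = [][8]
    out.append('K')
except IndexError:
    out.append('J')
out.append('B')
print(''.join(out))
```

Execution trace: 'G' (try body) → 'J' (except IndexError) → 'B' (after the try/except). Output: GJB

Answer: GJB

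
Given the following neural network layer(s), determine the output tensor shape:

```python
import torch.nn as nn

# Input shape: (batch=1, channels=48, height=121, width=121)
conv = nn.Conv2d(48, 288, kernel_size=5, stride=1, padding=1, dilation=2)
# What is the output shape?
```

Input: (1, 48, 121, 121) -> Output: (1, 288, 115, 115)

Answer: (1, 288, 115, 115)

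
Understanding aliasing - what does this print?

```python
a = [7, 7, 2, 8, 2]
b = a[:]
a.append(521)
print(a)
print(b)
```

Key concept: slice [:] creates copy.
Step by step:
`a = [7, 7, 2, 8, 2]` → a = [7, 7, 2, 8, 2]
`b = a[:]` → b = [7, 7, 2, 8, 2]
`a.append(521)` → a = [7, 7, 2, 8, 2, 521]
`print(a)` → prints [7, 7, 2, 8, 2, 521]
`print(b)` → prints [7, 7, 2, 8, 2]

Answer:
[7, 7, 2, 8, 2, 521]
[7, 7, 2, 8, 2]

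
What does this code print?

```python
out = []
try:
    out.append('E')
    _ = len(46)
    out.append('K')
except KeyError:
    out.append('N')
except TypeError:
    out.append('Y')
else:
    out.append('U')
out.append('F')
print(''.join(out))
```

Execution trace: 'E' (try body) → 'Y' (except TypeError) → 'F' (after the try/except). Output: EYF

Answer: EYF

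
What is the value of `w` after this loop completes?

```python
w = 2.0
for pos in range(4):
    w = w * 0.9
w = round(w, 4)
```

Exponential decay: 2.0 * 0.9^4
`w` takes the values: 2.0 → 1.8 → 1.62 → 1.458 → 1.3122

Answer: 1.3122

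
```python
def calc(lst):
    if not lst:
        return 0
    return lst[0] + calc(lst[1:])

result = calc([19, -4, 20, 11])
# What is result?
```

19 + (-4) + 20 + 11 + 0 = 46

Answer: 46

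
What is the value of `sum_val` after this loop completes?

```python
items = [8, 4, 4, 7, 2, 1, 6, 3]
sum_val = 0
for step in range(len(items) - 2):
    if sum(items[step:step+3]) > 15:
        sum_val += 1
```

Count windows with sum > 15
`sum_val` takes the values: 0 → 1

Answer: 1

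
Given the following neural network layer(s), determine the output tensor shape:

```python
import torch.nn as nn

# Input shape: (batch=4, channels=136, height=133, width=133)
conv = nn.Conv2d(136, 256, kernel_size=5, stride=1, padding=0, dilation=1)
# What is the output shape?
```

Input: (4, 136, 133, 133) -> Output: (4, 256, 129, 129)

Answer: (4, 256, 129, 129)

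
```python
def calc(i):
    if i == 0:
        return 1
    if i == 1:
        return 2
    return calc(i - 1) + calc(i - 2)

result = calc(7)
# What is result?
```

Build up from base cases: calc(0)=1, calc(1)=2, calc(2)=3, calc(3)=5, calc(4)=8, calc(5)=13, calc(6)=21, ..., calc(7)=34

Answer: 34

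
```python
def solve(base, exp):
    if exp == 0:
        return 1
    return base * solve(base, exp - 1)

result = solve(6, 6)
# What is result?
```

solve(6, 6) = 6 * 6 * 6 * 6 * 6 * 6 = 46656

Answer: 46656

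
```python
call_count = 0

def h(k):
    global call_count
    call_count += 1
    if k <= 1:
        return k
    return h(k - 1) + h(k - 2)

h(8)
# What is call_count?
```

Calls(k) = 1 + Calls(k-1) + Calls(k-2); Calls(0)=Calls(1)=1. For k=8 this gives 67.

Answer: 67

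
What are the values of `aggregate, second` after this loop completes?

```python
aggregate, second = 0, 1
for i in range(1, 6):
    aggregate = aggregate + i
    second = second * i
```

Sum and factorial of 1 to 5
`aggregate, second` takes the values: (0, 1) → (1, 1) → (3, 1) → (3, 2) → (6, 2) → (6, 6) → (10, 6) → (10, 24) → (15, 24) → (15, 120)

Answer: 15, 120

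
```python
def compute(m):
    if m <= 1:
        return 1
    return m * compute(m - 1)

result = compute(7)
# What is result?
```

compute(7) = 7 * 6 * 5 * 4 * 3 * 2 * 1 = 5040

Answer: 5040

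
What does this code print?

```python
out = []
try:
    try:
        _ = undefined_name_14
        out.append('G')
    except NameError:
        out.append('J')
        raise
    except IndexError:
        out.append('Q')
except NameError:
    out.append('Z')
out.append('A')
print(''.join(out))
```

Execution trace: 'J' (inner except NameError) → 'Z' (outer except NameError) → 'A' (after the try/except). Output: JZA

Answer: JZA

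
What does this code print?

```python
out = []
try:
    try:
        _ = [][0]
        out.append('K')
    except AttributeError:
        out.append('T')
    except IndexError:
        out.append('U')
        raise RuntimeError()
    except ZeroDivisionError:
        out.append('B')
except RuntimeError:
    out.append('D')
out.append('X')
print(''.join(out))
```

Execution trace: 'U' (except IndexError) → 'D' (outer except RuntimeError) → 'X' (after the try/except). Output: UDX

Answer: UDX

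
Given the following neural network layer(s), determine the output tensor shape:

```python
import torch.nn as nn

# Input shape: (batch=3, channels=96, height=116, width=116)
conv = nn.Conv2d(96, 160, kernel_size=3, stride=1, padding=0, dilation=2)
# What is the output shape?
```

Input: (3, 96, 116, 116) -> Output: (3, 160, 112, 112)

Answer: (3, 160, 112, 112)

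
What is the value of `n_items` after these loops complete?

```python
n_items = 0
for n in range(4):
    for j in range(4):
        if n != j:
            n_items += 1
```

4² - 4 (exclude diagonal)
`n_items` takes the values: 0 → 1 → 2 → 3 → 4 → 5 → 6 → 7 → 8 → 9 → 10 → 11 → 12

Answer: 12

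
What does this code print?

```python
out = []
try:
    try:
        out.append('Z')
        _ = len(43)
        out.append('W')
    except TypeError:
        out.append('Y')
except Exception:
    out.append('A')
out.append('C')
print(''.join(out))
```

Execution trace: 'Z' (inner try body) → 'Y' (inner except TypeError) → 'C' (after the try/except). Output: ZYC

Answer: ZYC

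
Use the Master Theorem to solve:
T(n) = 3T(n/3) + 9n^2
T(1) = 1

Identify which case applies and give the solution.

a=3, b=3, f(n)=9n^2. log_3(3) = 1. Since c=2 > 1 and the regularity condition holds (3(n/3)^2 = (3/3^2)n^2 with 3/3^2 < 1), Case 3 applies: T(n) = Θ(f(n)) = O(n^2).

Answer: O(n^2) - Case 3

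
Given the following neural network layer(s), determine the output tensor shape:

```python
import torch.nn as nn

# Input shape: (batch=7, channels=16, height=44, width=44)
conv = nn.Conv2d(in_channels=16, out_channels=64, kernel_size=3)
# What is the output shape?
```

Input: (7, 16, 44, 44) -> Output: (7, 64, 42, 42)

Answer: (7, 64, 42, 42)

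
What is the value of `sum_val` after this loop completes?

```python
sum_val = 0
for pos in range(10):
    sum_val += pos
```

Sum of 0 to 9 = 45
`sum_val` takes the values: 0 → 1 → 3 → 6 → 10 → 15 → 21 → 28 → 36 → 45

Answer: 45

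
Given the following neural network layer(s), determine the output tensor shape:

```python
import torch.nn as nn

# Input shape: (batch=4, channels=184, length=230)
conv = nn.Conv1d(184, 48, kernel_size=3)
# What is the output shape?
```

Input: (4, 184, 230) -> Output: (4, 48, 228)

Answer: (4, 48, 228)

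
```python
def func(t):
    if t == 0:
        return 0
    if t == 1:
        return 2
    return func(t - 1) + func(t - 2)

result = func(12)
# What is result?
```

Build up from base cases: func(0)=0, func(1)=2, func(2)=2, func(3)=4, func(4)=6, func(5)=10, func(6)=16, ..., func(12)=288

Answer: 288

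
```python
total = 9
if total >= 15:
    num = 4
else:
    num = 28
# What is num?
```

Trace:
`total = 9` → total = 9
`if total >= 15: ...` → total >= 15 is False, take else branch → num = 28
So num = 28

Answer: 28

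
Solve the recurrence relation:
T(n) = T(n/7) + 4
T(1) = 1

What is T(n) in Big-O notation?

Each step divides n by 7 and adds 4. After log_7(n) steps we reach T(1)=1. So T(n) = 4·log_7(n) + 1 = O(log n).

Answer: O(log n)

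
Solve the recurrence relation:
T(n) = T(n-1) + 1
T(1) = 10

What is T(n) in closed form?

Unrolling: T(n) = T(1) + 1·(n-1) = 10 + 1(n-1) = n + 9.

Answer: T(n) = n + 9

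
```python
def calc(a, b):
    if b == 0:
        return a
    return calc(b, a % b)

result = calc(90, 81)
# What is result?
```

calc(90, 81) -> calc(81, 9) -> calc(9, 0) -> 9

Answer: 9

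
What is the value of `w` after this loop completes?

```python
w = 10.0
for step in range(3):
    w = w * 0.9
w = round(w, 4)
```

Exponential decay: 10.0 * 0.9^3
`w` takes the values: 10.0 → 9.0 → 8.1 → 7.29

Answer: 7.29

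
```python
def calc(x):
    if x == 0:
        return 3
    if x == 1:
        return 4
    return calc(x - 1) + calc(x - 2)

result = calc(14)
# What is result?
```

Build up from base cases: calc(0)=3, calc(1)=4, calc(2)=7, calc(3)=11, calc(4)=18, calc(5)=29, calc(6)=47, ..., calc(14)=2207

Answer: 2207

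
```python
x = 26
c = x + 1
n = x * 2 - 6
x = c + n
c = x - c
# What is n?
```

Trace:
`x = 26` → x = 26
`c = x + 1` → c = 27
`n = x * 2 - 6` → n = 46
`x = c + n` → x = 73
`c = x - c` → c = 46
So n = 46

Answer: 46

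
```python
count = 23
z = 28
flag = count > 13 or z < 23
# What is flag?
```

Trace:
`count = 23` → count = 23
`z = 28` → z = 28
`flag = count > 13 or z < 23` → flag = True
So flag = True

Answer: True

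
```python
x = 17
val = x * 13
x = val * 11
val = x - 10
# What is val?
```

Trace:
`x = 17` → x = 17
`val = x * 13` → val = 221
`x = val * 11` → x = 2431
`val = x - 10` → val = 2421
So val = 2421

Answer: 2421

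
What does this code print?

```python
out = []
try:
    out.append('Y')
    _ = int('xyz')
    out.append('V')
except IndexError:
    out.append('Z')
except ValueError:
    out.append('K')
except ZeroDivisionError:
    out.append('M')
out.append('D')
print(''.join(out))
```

Execution trace: 'Y' (try body) → 'K' (except ValueError) → 'D' (after the try/except). Output: YKD

Answer: YKD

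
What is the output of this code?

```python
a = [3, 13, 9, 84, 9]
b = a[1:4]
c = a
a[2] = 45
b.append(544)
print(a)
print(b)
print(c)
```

Key concept: slice vs alias.
Step by step:
`a = [3, 13, 9, 84, 9]` → a = [3, 13, 9, 84, 9]
`b = a[1:4]` → b = [13, 9, 84]
`c = a` → c = [3, 13, 9, 84, 9] (same object as a)
`a[2] = 45` → a = [3, 13, 45, 84, 9] (same object as c); c = [3, 13, 45, 84, 9] (same object as a)
`b.append(544)` → b = [13, 9, 84, 544]
`print(a)` → prints [3, 13, 45, 84, 9]
`print(b)` → prints [13, 9, 84, 544]
`print(c)` → prints [3, 13, 45, 84, 9]

Answer:
[3, 13, 45, 84, 9]
[13, 9, 84, 544]
[3, 13, 45, 84, 9]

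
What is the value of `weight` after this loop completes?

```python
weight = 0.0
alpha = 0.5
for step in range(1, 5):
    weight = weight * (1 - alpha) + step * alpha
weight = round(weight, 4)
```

Moving average with lr=0.5
`weight` takes the values: 0.0 → 0.5 → 1.25 → 2.125 → 3.0625

Answer: 3.0625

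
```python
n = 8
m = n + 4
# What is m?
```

Trace:
`n = 8` → n = 8
`m = n + 4` → m = 12
So m = 12

Answer: 12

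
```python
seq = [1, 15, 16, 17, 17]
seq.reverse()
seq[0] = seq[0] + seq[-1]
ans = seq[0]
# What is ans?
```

Trace:
`seq = [1, 15, 16, 17, 17]` → seq = [1, 15, 16, 17, 17]
`seq.reverse()` → seq = [17, 17, 16, 15, 1]
`seq[0] = seq[0] + seq[-1]` → seq = [18, 17, 16, 15, 1]
`ans = seq[0]` → ans = 18
So ans = 18

Answer: 18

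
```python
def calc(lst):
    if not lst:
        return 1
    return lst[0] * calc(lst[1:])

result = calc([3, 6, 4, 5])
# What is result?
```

Product over [3, 6, 4, 5] = 3 * 6 * 4 * 5 = 360

Answer: 360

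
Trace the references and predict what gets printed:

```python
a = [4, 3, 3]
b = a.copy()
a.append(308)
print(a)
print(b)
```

Key concept: list.copy() creates independent copy.
Step by step:
`a = [4, 3, 3]` → a = [4, 3, 3]
`b = a.copy()` → b = [4, 3, 3]
`a.append(308)` → a = [4, 3, 3, 308]
`print(a)` → prints [4, 3, 3, 308]
`print(b)` → prints [4, 3, 3]

Answer:
[4, 3, 3, 308]
[4, 3, 3]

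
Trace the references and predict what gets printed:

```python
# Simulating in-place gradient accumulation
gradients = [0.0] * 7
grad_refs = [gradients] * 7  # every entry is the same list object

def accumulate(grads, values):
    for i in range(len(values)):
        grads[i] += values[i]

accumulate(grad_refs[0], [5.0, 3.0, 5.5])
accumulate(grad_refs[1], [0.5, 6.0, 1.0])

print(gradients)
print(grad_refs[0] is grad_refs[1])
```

Key concept: gradient accumulation aliasing.
Step by step:
`gradients = [0.0] * 7` → gradients = [0.0, 0.0, 0.0, 0.0, 0.0, 0.0, 0.0]
`grad_refs = [gradients] * 7` → grad_refs = [[0.0, 0.0, 0.0, 0.0, 0.0, 0.0, 0.0], [0.0, 0.0, 0.0, 0.0, 0.0, 0.0, 0.0], [0.0, 0.0, 0.0, 0.0, 0.0, 0.0, 0.0], [0.0, 0.0, 0.0, 0.0, 0.0, 0.0, 0.0], [0.0, 0.0, 0.0, 0.0, 0.0, 0.0, 0.0], [0.0, 0.0, 0.0, 0.0, 0.0, 0.0, 0.0], [0.0, 0.0, 0.0, 0.0, 0.0, 0.0, 0.0]]
`accumulate(grad_refs[0], [5.0, 3.0, 5.5])` → gradients = [5.0, 3.0, 5.5, 0.0, 0.0, 0.0, 0.0]; grad_refs = [[5.0, 3.0, 5.5, 0.0, 0.0, 0.0, 0.0], [5.0, 3.0, 5.5, 0.0, 0.0, 0.0, 0.0], [5.0, 3.0, 5.5, 0.0, 0.0, 0.0, 0.0], [5.0, 3.0, 5.5, 0.0, 0.0, 0.0, 0.0], [5.0, 3.0, 5.5, 0.0, 0.0, 0.0, 0.0], [5.0, 3.0, 5.5, 0.0, 0.0, 0.0, 0.0], [5.0, 3.0, 5.5, 0.0, 0.0, 0.0, 0.0]]
`accumulate(grad_refs[1], [0.5, 6.0, 1.0])` → gradients = [5.5, 9.0, 6.5, 0.0, 0.0, 0.0, 0.0]; grad_refs = [[5.5, 9.0, 6.5, 0.0, 0.0, 0.0, 0.0], [5.5, 9.0, 6.5, 0.0, 0.0, 0.0, 0.0], [5.5, 9.0, 6.5, 0.0, 0.0, 0.0, 0.0], [5.5, 9.0, 6.5, 0.0, 0.0, 0.0, 0.0], [5.5, 9.0, 6.5, 0.0, 0.0, 0.0, 0.0], [5.5, 9.0, 6.5, 0.0, 0.0, 0.0, 0.0], [5.5, 9.0, 6.5, 0.0, 0.0, 0.0, 0.0]]
`print(gradients)` → prints [5.5, 9.0, 6.5, 0.0, 0.0, 0.0, 0.0]
`print(grad_refs[0] is grad_refs[1])` → prints True

Answer:
[5.5, 9.0, 6.5, 0.0, 0.0, 0.0, 0.0]
True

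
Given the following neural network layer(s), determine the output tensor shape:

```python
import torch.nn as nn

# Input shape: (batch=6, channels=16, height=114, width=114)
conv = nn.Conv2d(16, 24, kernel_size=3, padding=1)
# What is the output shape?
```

Input: (6, 16, 114, 114) -> Output: (6, 24, 114, 114)

Answer: (6, 24, 114, 114)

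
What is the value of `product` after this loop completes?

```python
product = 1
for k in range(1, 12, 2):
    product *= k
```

Product of 1, 3, 5, ... up to 11
`product` takes the values: 1 → 3 → 15 → 105 → 945 → 10395

Answer: 10395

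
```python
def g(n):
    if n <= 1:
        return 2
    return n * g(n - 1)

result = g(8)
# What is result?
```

g(8) = 8 * 7 * 6 * 5 * 4 * 3 * 2 * 2 = 80640

Answer: 80640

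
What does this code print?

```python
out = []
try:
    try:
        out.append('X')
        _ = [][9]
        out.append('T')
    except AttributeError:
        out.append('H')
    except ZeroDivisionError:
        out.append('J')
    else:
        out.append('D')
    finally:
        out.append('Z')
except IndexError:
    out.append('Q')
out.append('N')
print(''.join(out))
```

Execution trace: 'X' (inner try body) → 'Z' (inner finally) → 'Q' (outer except IndexError) → 'N' (after the try/except). Output: XZQN

Answer: XZQN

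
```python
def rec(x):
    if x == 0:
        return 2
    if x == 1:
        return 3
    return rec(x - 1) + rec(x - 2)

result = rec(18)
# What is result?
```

Build up from base cases: rec(0)=2, rec(1)=3, rec(2)=5, rec(3)=8, rec(4)=13, rec(5)=21, rec(6)=34, ..., rec(18)=10946

Answer: 10946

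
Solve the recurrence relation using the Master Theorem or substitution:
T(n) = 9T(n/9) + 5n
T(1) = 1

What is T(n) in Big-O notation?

By Master Theorem: a=9, b=9, f(n)=5n. Since log_9(9) = 1 and f(n) = Θ(n^1), Case 2 applies. T(n) = O(n log n).

Answer: O(n log n)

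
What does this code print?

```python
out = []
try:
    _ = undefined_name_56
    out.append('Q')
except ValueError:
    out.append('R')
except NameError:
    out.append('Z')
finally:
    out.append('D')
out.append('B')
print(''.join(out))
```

Execution trace: 'Z' (except NameError) → 'D' (finally) → 'B' (after the try/except). Output: ZDB

Answer: ZDB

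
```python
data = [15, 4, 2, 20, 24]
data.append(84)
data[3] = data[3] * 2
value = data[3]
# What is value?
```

Trace:
`data = [15, 4, 2, 20, 24]` → data = [15, 4, 2, 20, 24]
`data.append(84)` → data = [15, 4, 2, 20, 24, 84]
`data[3] = data[3] * 2` → data = [15, 4, 2, 40, 24, 84]
`value = data[3]` → value = 40
So value = 40

Answer: 40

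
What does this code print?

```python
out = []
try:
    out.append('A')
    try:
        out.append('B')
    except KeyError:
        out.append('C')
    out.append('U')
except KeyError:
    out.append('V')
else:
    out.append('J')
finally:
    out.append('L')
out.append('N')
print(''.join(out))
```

Execution trace: 'A' (try body) → 'B' (inner try body, no exception) → 'U' (try body, no exception) → 'J' (else) → 'L' (finally) → 'N' (after the try/except). Output: ABUJLN

Answer: ABUJLN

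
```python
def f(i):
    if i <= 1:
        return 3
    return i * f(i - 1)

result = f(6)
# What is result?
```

f(6) = 6 * 5 * 4 * 3 * 2 * 3 = 2160

Answer: 2160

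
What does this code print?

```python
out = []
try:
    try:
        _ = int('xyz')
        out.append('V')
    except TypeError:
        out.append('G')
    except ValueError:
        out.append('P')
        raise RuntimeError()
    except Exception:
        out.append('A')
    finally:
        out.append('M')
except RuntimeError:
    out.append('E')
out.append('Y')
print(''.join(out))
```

Execution trace: 'P' (inner except ValueError) → 'M' (inner finally) → 'E' (outer except RuntimeError) → 'Y' (after the try/except). Output: PMEY

Answer: PMEY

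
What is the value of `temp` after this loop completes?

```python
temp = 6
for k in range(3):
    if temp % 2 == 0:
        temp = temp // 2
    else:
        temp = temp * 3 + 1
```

Collatz-style transformation from 6
`temp` takes the values: 6 → 3 → 10 → 5

Answer: 5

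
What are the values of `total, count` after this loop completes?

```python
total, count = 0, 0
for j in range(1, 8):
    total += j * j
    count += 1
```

Sum of squares and count
`total, count` takes the values: (0, 0) → (1, 0) → (1, 1) → (5, 1) → (5, 2) → (14, 2) → (14, 3) → (30, 3) → (30, 4) → (55, 4) → (55, 5) → (91, 5) → (91, 6) → (140, 6) → (140, 7)

Answer: 140, 7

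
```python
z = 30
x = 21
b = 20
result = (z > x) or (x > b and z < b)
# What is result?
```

Trace:
`z = 30` → z = 30
`x = 21` → x = 21
`b = 20` → b = 20
`result = (z > x) or (x > b and z < b)` → result = True
So result = True

Answer: True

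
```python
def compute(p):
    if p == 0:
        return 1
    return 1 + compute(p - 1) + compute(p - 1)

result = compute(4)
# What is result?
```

compute(p) = 1 + 2·compute(p-1), compute(0)=1. Closed form: (1+1)·2^4 - 1 = 31.

Answer: 31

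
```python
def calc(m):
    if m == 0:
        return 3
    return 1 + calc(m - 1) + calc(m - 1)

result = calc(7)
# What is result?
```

calc(m) = 1 + 2·calc(m-1), calc(0)=3. Closed form: (3+1)·2^7 - 1 = 511.

Answer: 511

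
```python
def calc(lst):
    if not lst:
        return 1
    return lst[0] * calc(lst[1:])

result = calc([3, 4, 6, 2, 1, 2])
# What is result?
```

Product over [3, 4, 6, 2, 1, 2] = 3 * 4 * 6 * 2 * 1 * 2 = 288

Answer: 288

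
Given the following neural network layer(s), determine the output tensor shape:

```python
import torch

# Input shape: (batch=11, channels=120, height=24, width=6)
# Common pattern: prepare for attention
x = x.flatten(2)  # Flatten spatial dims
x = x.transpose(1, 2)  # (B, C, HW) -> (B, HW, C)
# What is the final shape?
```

Input: (11, 120, 24, 6) -> after flatten(2): (11, 120, 144) -> Output: (11, 144, 120)

Answer: (11, 144, 120)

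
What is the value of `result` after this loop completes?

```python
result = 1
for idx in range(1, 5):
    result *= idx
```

4! = 24
`result` takes the values: 1 → 2 → 6 → 24

Answer: 24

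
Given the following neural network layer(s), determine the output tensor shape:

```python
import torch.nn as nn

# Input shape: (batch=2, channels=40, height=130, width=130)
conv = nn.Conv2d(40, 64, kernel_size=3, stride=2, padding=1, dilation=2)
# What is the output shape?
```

Input: (2, 40, 130, 130) -> Output: (2, 64, 64, 64)

Answer: (2, 64, 64, 64)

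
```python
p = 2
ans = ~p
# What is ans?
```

Trace:
`p = 2` → p = 2
`ans = ~p` → ans = -3
So ans = -3

Answer: -3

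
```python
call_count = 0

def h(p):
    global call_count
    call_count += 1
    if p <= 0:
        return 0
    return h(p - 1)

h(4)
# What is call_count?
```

Linear recursion stepping by 1: 5 calls from p=4 down to ≤0.

Answer: 5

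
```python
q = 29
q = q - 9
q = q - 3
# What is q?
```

Trace:
`q = 29` → q = 29
`q = q - 9` → q = 20
`q = q - 3` → q = 17
So q = 17

Answer: 17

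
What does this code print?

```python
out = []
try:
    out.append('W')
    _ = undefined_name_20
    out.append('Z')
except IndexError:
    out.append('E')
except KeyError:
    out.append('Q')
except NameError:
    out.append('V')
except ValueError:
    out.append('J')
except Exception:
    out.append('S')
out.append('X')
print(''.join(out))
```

Execution trace: 'W' (try body) → 'V' (except NameError) → 'X' (after the try/except). Output: WVX

Answer: WVX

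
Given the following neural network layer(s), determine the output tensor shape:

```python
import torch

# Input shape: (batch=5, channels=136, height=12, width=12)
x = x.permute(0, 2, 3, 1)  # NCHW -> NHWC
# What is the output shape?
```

Input: (5, 136, 12, 12) -> Output: (5, 12, 12, 136)

Answer: (5, 12, 12, 136)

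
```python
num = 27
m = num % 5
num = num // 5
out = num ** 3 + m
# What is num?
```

Trace:
`num = 27` → num = 27
`m = num % 5` → m = 2
`num = num // 5` → num = 5
`out = num ** 3 + m` → out = 127
So num = 5

Answer: 5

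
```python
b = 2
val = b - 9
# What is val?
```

Trace:
`b = 2` → b = 2
`val = b - 9` → val = -7
So val = -7

Answer: -7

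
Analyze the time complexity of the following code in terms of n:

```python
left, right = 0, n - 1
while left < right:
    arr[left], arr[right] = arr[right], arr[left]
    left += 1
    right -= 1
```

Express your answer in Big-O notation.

This is In-place array reversal. Time complexity: O(n).

Answer: O(n)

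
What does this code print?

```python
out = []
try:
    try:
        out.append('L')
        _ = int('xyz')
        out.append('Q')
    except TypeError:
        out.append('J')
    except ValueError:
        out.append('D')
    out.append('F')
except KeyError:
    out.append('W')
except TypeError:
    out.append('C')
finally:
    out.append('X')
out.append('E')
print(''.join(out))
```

Execution trace: 'L' (inner try body) → 'D' (inner except ValueError) → 'F' (try body, no exception) → 'X' (finally) → 'E' (after the try/except). Output: LDFXE

Answer: LDFXE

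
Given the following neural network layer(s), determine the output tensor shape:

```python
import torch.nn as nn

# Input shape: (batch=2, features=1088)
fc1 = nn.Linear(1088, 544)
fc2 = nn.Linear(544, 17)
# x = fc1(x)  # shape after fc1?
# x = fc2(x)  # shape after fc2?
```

Input: (2, 1088) -> after fc1: (2, 544) -> Output: (2, 17)

Answer: (2, 17)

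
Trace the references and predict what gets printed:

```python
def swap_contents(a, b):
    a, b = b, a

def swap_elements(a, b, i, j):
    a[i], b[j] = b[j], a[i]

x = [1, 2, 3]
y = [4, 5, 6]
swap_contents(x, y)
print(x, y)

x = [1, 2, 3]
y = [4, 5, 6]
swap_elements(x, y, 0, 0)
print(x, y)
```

Key concept: parameter rebinding vs mutation.
Step by step:
`x = [1, 2, 3]` → x = [1, 2, 3]
`y = [4, 5, 6]` → y = [4, 5, 6]
`swap_contents(x, y)` → no visible change to tracked variables
`print(x, y)` → prints [1, 2, 3] [4, 5, 6]
`x = [1, 2, 3]` → x = [1, 2, 3]
`y = [4, 5, 6]` → y = [4, 5, 6]
`swap_elements(x, y, 0, 0)` → x = [4, 2, 3]; y = [1, 5, 6]
`print(x, y)` → prints [4, 2, 3] [1, 5, 6]

Answer:
[1, 2, 3] [4, 5, 6]
[4, 2, 3] [1, 5, 6]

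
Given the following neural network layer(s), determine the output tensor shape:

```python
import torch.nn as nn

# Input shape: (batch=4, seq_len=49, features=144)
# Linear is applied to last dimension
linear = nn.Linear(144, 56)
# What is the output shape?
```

Input: (4, 49, 144) -> Output: (4, 49, 56)

Answer: (4, 49, 56)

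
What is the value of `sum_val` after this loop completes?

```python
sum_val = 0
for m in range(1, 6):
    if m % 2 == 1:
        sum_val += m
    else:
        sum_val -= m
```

Add odd, subtract even
`sum_val` takes the values: 0 → 1 → -1 → 2 → -2 → 3

Answer: 3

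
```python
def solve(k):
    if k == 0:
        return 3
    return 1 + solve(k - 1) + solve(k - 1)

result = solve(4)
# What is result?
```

solve(k) = 1 + 2·solve(k-1), solve(0)=3. Closed form: (3+1)·2^4 - 1 = 63.

Answer: 63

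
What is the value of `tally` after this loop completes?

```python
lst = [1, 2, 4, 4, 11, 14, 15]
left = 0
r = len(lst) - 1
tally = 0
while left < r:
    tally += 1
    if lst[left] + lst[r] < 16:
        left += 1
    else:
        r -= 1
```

Steps to find pair summing to 16
`tally` takes the values: 0 → 1 → 2 → 3 → 4 → 5 → 6

Answer: 6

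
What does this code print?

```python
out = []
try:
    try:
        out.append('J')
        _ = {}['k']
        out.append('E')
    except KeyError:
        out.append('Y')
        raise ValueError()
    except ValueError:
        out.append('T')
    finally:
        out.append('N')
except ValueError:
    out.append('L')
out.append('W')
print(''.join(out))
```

Execution trace: 'J' (inner try body) → 'Y' (inner except KeyError) → 'N' (inner finally) → 'L' (outer except ValueError) → 'W' (after the try/except). Output: JYNLW

Answer: JYNLW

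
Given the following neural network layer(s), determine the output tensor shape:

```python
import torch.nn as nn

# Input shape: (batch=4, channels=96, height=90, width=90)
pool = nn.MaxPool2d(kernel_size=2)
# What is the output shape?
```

Input: (4, 96, 90, 90) -> Output: (4, 96, 45, 45)

Answer: (4, 96, 45, 45)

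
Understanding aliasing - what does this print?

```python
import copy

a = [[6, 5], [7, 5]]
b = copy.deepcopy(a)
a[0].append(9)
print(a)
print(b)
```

Key concept: deep copy is fully independent.
Step by step:
`a = [[6, 5], [7, 5]]` → a = [[6, 5], [7, 5]]
`b = copy.deepcopy(a)` → b = [[6, 5], [7, 5]]
`a[0].append(9)` → a = [[6, 5, 9], [7, 5]]
`print(a)` → prints [[6, 5, 9], [7, 5]]
`print(b)` → prints [[6, 5], [7, 5]]

Answer:
[[6, 5, 9], [7, 5]]
[[6, 5], [7, 5]]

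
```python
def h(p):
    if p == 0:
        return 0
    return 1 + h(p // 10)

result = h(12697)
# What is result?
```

Count of digits of 12697: 5

Answer: 5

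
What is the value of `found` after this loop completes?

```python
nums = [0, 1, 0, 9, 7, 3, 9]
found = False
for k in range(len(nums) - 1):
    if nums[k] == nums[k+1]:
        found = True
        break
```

Check consecutive duplicates in [0, 1, 0, 9, 7, 3, 9]
`found` takes the values: False

Answer: False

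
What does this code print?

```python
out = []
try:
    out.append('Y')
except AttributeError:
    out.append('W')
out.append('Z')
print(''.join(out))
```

Execution trace: 'Y' (try body, no exception) → 'Z' (after the try/except). Output: YZ

Answer: YZ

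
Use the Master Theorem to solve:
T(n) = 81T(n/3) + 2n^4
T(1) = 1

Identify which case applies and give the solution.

a=81, b=3, f(n)=2n^4. log_3(81) = 4. Since c=4 = 4, Case 2 applies: T(n) = Θ(n^log_b(a) · log n) = O(n^4 log n).

Answer: O(n^4 log n) - Case 2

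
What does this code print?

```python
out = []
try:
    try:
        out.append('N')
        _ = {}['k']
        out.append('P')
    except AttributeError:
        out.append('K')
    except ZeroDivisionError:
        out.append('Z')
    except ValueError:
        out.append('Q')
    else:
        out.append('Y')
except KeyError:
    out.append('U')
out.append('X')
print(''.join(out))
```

Execution trace: 'N' (try body) → 'U' (outer except KeyError) → 'X' (after the try/except). Output: NUX

Answer: NUX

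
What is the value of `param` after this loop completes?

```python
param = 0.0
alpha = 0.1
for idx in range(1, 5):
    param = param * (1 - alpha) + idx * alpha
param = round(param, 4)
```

Moving average with lr=0.1
`param` takes the values: 0.0 → 0.1 → 0.29 → 0.561 → 0.9049

Answer: 0.9049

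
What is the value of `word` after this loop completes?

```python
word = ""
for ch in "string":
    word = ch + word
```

Reverse 'string'
`word` takes the values: "" → "s" → "ts" → "rts" → "irts" → "nirts" → "gnirts"

Answer: "gnirts"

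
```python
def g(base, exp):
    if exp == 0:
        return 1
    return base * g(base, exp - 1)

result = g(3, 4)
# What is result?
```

g(3, 4) = 3 * 3 * 3 * 3 = 81

Answer: 81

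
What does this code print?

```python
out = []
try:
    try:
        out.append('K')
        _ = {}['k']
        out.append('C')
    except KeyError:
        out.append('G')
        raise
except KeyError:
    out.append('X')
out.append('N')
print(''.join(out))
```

Execution trace: 'K' (inner try body) → 'G' (inner except KeyError) → 'X' (outer except KeyError) → 'N' (after the try/except). Output: KGXN

Answer: KGXN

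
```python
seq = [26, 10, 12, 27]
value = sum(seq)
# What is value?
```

Trace:
`seq = [26, 10, 12, 27]` → seq = [26, 10, 12, 27]
`value = sum(seq)` → value = 75
So value = 75

Answer: 75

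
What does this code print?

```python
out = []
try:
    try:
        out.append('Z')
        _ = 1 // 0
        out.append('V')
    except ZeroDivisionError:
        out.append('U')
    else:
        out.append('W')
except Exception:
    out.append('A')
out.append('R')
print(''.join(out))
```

Execution trace: 'Z' (inner try body) → 'U' (inner except ZeroDivisionError) → 'R' (after the try/except). Output: ZUR

Answer: ZUR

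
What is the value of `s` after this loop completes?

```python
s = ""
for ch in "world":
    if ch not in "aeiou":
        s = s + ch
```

Remove vowels from 'world'
`s` takes the values: "" → "w" → "wr" → "wrl" → "wrld"

Answer: "wrld"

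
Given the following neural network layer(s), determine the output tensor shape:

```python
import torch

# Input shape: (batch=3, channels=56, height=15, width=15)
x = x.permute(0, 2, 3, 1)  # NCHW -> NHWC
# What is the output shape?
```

Input: (3, 56, 15, 15) -> Output: (3, 15, 15, 56)

Answer: (3, 15, 15, 56)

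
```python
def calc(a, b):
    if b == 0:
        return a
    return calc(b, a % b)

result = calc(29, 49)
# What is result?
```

calc(29, 49) -> calc(49, 29) -> calc(29, 20) -> calc(20, 9) -> calc(9, 2) -> calc(2, 1) -> calc(1, 0) -> 1

Answer: 1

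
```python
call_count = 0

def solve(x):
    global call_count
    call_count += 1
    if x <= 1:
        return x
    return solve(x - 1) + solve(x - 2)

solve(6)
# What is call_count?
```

Calls(x) = 1 + Calls(x-1) + Calls(x-2); Calls(0)=Calls(1)=1. For x=6 this gives 25.

Answer: 25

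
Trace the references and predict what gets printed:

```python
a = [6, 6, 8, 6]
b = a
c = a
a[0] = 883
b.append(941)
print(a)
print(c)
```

Key concept: multiple aliases.
Step by step:
`a = [6, 6, 8, 6]` → a = [6, 6, 8, 6]
`b = a` → b = [6, 6, 8, 6] (same object as a)
`c = a` → c = [6, 6, 8, 6] (same object as a, b)
`a[0] = 883` → a = [883, 6, 8, 6] (same object as b, c); b = [883, 6, 8, 6] (same object as a, c); c = [883, 6, 8, 6] (same object as a, b)
`b.append(941)` → a = [883, 6, 8, 6, 941] (same object as b, c); b = [883, 6, 8, 6, 941] (same object as a, c); c = [883, 6, 8, 6, 941] (same object as a, b)
`print(a)` → prints [883, 6, 8, 6, 941]
`print(c)` → prints [883, 6, 8, 6, 941]

Answer:
[883, 6, 8, 6, 941]
[883, 6, 8, 6, 941]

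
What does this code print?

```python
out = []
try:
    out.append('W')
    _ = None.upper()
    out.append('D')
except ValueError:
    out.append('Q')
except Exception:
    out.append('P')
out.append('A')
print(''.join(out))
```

Execution trace: 'W' (try body) → 'P' (except Exception) → 'A' (after the try/except). Output: WPA

Answer: WPA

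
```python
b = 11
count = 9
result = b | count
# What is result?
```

Trace:
`b = 11` → b = 11
`count = 9` → count = 9
`result = b | count` → result = 11
So result = 11

Answer: 11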